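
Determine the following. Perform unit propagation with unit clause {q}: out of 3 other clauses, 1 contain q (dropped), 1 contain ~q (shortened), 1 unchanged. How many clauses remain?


Satisfied (removed): 1
Shortened (remain): 1
Unchanged (remain): 1
Remaining = 1 + 1 = 2

2


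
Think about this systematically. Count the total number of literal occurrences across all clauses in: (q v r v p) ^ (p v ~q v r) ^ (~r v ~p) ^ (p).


Counting literals in each clause:
Clause 1: 3 literal(s)
Clause 2: 3 literal(s)
Clause 3: 2 literal(s)
Clause 4: 1 literal(s)
Total = 9

9


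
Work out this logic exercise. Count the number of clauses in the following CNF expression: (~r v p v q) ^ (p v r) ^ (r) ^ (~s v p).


A CNF formula is a conjunction of clauses.
Clauses are separated by ^.
Counting the conjuncts: 4 clauses.

4


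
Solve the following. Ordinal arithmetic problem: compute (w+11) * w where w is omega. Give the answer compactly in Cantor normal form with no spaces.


Compute (w+11) * w.
Ordinal * is associative and left-distributive over +, but NOT commutative; for finite n>1, n*w = w but w*n stays w*n.
(w+11) * w = sup{(w+11)*k : k<w} = sup{w*k+11} = w^2 (the +11 tail is absorbed in the limit).
Result = w^2

w^2


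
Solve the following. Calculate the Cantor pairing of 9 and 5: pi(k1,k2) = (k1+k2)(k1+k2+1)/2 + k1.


k1 + k2 = 14
(k1+k2)(k1+k2+1)/2 = 14 * 15 / 2 = 105
pi = 105 + 9 = 114

114


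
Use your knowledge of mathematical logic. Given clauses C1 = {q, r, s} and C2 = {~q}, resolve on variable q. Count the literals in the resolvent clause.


Remove q from C1 and ~q from C2.
C1 remainder: {r, s}
C2 remainder: {}
Union (resolvent): {r, s}
Resolvent has 2 literal(s).

2


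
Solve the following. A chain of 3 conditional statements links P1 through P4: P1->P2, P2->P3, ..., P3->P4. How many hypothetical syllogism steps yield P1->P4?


With 3 implications in a chain connecting 4 propositions:
P1->P2, P2->P3, ..., P3->P4
Steps needed = (number of implications) - 1 = 3 - 1 = 2

2


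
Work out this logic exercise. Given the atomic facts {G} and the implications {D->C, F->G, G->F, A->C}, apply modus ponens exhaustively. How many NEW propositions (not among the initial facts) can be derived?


Initial facts: {G}
Apply modus ponens to closure:
  G and G->F  =>  F
Final known: {F, G}
New propositions: {F}
Count = 1

1


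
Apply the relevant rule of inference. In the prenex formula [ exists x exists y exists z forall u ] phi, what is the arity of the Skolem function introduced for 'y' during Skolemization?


Quantifier prefix: exists x exists y exists z forall u
'y' is existentially quantified at position 2.
No universal quantifiers precede it.
Skolem function arity = 0 (a Skolem constant)

0


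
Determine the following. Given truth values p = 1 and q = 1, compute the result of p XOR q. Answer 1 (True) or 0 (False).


p = 1, q = 1
Operation: p XOR q
Evaluate: 1 XOR 1 = 0

0


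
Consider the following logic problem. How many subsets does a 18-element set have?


The power set of a set with n elements has 2^n elements.
|P(S)| = 2^18 = 262144

262144


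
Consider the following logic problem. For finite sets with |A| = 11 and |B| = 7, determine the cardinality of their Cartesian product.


The Cartesian product A x B contains all ordered pairs (a, b).
|A x B| = |A| * |B| = 11 * 7 = 77

77


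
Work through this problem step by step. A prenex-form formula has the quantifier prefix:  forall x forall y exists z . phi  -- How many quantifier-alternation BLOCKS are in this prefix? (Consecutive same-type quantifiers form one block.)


Quantifier-type sequence: A A E  (A=forall, E=exists)
Group into maximal same-type runs:
  Ax2 | Ex1
Number of blocks = 2

2


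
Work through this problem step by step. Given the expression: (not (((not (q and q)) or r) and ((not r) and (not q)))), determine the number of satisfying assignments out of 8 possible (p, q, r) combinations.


Check all 8 assignments:
p=0, q=0, r=0: 0
p=0, q=0, r=1: 1
p=0, q=1, r=0: 1
p=0, q=1, r=1: 1
p=1, q=0, r=0: 0
p=1, q=0, r=1: 1
p=1, q=1, r=0: 1
p=1, q=1, r=1: 1
Count of True = 6

6


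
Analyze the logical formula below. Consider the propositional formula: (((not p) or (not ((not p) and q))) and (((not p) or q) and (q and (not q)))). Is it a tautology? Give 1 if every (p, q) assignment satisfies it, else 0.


Check all 4 assignments:
p=0, q=0: 0
p=0, q=1: 0
p=1, q=0: 0
p=1, q=1: 0
Satisfying count = 0/4.
Tautology iff count = 4: no.

0


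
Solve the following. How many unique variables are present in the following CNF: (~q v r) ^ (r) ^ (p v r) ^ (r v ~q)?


Identify each variable that appears in the formula.
Variables found: p, q, r
Count = 3

3


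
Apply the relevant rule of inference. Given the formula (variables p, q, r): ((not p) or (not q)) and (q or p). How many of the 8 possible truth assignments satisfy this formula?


Evaluate all 8 assignments for p, q, r:
p=0, q=0, r=0: 0
p=0, q=0, r=1: 0
p=0, q=1, r=0: 1
p=0, q=1, r=1: 1
p=1, q=0, r=0: 1
p=1, q=0, r=1: 1
p=1, q=1, r=0: 0
p=1, q=1, r=1: 0
Satisfying count = 4

4


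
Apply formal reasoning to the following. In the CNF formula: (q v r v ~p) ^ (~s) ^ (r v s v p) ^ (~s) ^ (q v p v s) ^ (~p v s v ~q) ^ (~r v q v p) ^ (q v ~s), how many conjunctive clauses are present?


A CNF formula is a conjunction of clauses.
Clauses are separated by ^.
Counting the conjuncts: 8 clauses.

8


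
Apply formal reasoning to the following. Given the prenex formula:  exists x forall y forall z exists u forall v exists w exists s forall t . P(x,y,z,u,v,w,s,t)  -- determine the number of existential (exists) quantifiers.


Quantifier prefix: exists x forall y forall z exists u forall v exists w exists s forall t
Mark each quantifier type:
  E U U E U E E U
Universal count = 4, Existential count = 4
Asked for existential (exists) quantifiers: 4

4


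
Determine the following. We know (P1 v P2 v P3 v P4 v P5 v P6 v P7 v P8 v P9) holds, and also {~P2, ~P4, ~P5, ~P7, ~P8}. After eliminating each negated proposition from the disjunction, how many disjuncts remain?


Original disjuncts (9): P1, P2, P3, P4, P5, P6, P7, P8, P9
Negated (eliminate): ~P2, ~P4, ~P5, ~P7, ~P8
Remaining disjuncts: P1, P3, P6, P9
Count = 9 - 5 = 4

4


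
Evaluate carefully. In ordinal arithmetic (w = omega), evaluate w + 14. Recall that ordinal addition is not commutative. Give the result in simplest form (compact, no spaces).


Compute w + 14.
Ordinal + is associative but NOT commutative; for finite n>0, n + w = w but w + n stays w+n.
w + 14 is already in normal form (a successor ordinal beyond w).
Result = w+14

w+14


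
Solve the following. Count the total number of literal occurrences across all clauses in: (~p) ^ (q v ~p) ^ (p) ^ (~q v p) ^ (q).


Counting literals in each clause:
Clause 1: 1 literal(s)
Clause 2: 2 literal(s)
Clause 3: 1 literal(s)
Clause 4: 2 literal(s)
Clause 5: 1 literal(s)
Total = 7

7


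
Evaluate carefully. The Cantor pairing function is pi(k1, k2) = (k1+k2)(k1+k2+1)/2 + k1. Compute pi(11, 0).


k1 + k2 = 11
(k1+k2)(k1+k2+1)/2 = 11 * 12 / 2 = 66
pi = 66 + 11 = 77

77


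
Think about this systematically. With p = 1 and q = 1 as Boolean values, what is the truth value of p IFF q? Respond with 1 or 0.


p = 1, q = 1
Operation: p IFF q
Evaluate: 1 IFF 1 = 1

1


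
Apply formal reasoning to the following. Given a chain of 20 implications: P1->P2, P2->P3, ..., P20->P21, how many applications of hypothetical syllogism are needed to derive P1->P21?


With 20 implications in a chain connecting 21 propositions:
P1->P2, P2->P3, ..., P20->P21
Steps needed = (number of implications) - 1 = 20 - 1 = 19

19


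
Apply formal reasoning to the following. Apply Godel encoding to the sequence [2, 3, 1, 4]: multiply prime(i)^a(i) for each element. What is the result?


Encode each element as an exponent of the corresponding prime:
  2^2 = 4
  3^3 = 27
  5^1 = 5
  7^4 = 2401
Product = 4 * 27 * 5 * 2401 = 1296540

1296540


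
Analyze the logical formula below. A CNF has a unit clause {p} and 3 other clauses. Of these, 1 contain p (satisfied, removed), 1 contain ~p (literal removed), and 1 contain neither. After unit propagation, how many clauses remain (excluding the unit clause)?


Satisfied (removed): 1
Shortened (remain): 1
Unchanged (remain): 1
Remaining = 1 + 1 = 2

2


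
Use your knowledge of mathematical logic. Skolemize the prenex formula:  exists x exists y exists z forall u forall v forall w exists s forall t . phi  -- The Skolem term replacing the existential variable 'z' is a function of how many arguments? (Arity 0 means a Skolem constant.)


Quantifier prefix: exists x exists y exists z forall u forall v forall w exists s forall t
'z' is existentially quantified at position 3.
No universal quantifiers precede it.
Skolem function arity = 0 (a Skolem constant)

0


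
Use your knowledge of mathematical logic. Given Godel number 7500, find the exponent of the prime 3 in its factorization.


Factorize 7500 by dividing by 3 repeatedly.
Division steps: 3 divides 7500 exactly 1 time(s).
Exponent of 3 = 1

1


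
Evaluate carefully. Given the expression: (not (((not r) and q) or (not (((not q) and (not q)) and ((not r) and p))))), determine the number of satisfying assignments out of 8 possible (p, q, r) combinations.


Check all 8 assignments:
p=0, q=0, r=0: 0
p=0, q=0, r=1: 0
p=0, q=1, r=0: 0
p=0, q=1, r=1: 0
p=1, q=0, r=0: 1
p=1, q=0, r=1: 0
p=1, q=1, r=0: 0
p=1, q=1, r=1: 0
Count of True = 1

1


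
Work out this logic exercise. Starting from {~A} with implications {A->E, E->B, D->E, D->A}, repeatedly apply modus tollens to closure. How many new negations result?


Initial negated facts: {~A}
Apply modus tollens to closure:
  ~A and D->A  =>  ~D
Final negated: {~A, ~D}
New negations: {~D}
Count = 1

1


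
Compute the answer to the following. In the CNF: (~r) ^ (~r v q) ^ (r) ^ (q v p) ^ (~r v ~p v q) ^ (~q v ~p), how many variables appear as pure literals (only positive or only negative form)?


Check each variable for pure literal status:
p: mixed (not pure)
q: mixed (not pure)
r: mixed (not pure)
Pure literal count = 0

0


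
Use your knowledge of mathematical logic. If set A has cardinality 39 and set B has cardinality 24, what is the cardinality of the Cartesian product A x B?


The Cartesian product A x B contains all ordered pairs (a, b).
|A x B| = |A| * |B| = 39 * 24 = 936

936


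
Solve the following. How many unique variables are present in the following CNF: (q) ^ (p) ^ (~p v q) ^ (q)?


Identify each variable that appears in the formula.
Variables found: p, q
Count = 2

2


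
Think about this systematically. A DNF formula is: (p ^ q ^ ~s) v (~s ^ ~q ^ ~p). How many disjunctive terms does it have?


A DNF formula is a disjunction of terms (conjunctions).
Terms are separated by v.
Counting the disjuncts: 2 terms.

2


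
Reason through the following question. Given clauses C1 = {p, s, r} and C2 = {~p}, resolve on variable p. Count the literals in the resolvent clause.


Remove p from C1 and ~p from C2.
C1 remainder: {s, r}
C2 remainder: {}
Union (resolvent): {r, s}
Resolvent has 2 literal(s).

2


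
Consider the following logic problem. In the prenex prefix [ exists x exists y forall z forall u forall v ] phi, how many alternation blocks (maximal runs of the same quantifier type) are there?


Quantifier-type sequence: E E A A A  (A=forall, E=exists)
Group into maximal same-type runs:
  Ex2 | Ax3
Number of blocks = 2

2


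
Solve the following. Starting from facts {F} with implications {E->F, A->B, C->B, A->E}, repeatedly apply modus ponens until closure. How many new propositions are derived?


Initial facts: {F}
Apply modus ponens to closure:
  (no implication fires)
Final known: {F}
New propositions: {(none)}
Count = 0

0


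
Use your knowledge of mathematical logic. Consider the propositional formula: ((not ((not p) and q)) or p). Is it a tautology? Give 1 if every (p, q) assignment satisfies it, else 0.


Check all 4 assignments:
p=0, q=0: 1
p=0, q=1: 0
p=1, q=0: 1
p=1, q=1: 1
Satisfying count = 3/4.
Tautology iff count = 4: no.

0


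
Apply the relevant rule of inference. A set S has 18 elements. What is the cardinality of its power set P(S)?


The power set of a set with n elements has 2^n elements.
|P(S)| = 2^18 = 262144

262144


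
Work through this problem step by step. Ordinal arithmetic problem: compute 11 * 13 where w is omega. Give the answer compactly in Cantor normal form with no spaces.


Compute 11 * 13.
Ordinal * is associative and left-distributive over +, but NOT commutative; for finite n>1, n*w = w but w*n stays w*n.
Both finite; ordinal * agrees with natural *: 11 * 13 = 143.
Result = 143

143


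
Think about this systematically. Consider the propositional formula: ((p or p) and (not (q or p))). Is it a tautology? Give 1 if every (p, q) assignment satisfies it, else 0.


Check all 4 assignments:
p=0, q=0: 0
p=0, q=1: 0
p=1, q=0: 0
p=1, q=1: 0
Satisfying count = 0/4.
Tautology iff count = 4: no.

0


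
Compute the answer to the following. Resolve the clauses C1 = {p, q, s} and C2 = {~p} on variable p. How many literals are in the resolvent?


Remove p from C1 and ~p from C2.
C1 remainder: {q, s}
C2 remainder: {}
Union (resolvent): {q, s}
Resolvent has 2 literal(s).

2


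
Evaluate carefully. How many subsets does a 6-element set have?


The power set of a set with n elements has 2^n elements.
|P(S)| = 2^6 = 64

64


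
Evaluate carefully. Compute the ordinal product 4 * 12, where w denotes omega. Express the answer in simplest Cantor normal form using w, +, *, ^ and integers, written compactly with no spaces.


Compute 4 * 12.
Ordinal * is associative and left-distributive over +, but NOT commutative; for finite n>1, n*w = w but w*n stays w*n.
Both finite; ordinal * agrees with natural *: 4 * 12 = 48.
Result = 48

48


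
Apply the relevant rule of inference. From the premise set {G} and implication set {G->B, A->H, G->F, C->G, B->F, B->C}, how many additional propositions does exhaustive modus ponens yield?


Initial facts: {G}
Apply modus ponens to closure:
  G and G->B  =>  B
  G and G->F  =>  F
  B and B->C  =>  C
Final known: {B, C, F, G}
New propositions: {B, C, F}
Count = 3

3


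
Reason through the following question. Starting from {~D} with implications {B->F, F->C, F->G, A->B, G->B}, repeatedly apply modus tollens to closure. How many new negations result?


Initial negated facts: {~D}
Apply modus tollens to closure:
  (no implication fires)
Final negated: {~D}
New negations: {(none)}
Count = 0

0


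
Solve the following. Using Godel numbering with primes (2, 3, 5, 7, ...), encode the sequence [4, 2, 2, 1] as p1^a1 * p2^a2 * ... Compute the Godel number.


Encode each element as an exponent of the corresponding prime:
  2^4 = 16
  3^2 = 9
  5^2 = 25
  7^1 = 7
Product = 16 * 9 * 25 * 7 = 25200

25200


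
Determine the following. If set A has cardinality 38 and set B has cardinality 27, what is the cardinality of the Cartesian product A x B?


The Cartesian product A x B contains all ordered pairs (a, b).
|A x B| = |A| * |B| = 38 * 27 = 1026

1026


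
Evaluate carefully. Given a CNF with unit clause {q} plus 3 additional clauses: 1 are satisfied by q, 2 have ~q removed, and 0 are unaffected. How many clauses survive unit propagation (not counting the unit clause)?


Satisfied (removed): 1
Shortened (remain): 2
Unchanged (remain): 0
Remaining = 2 + 0 = 2

2


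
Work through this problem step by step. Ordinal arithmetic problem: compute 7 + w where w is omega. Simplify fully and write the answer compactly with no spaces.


Compute 7 + w.
Ordinal + is associative but NOT commutative; for finite n>0, n + w = w but w + n stays w+n.
Any finite left addend is absorbed by w on the right: 7 + w = w.
Result = w

w


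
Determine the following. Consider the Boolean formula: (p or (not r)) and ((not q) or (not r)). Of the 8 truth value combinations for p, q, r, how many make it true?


Evaluate all 8 assignments for p, q, r:
p=0, q=0, r=0: 1
p=0, q=0, r=1: 0
p=0, q=1, r=0: 1
p=0, q=1, r=1: 0
p=1, q=0, r=0: 1
p=1, q=0, r=1: 1
p=1, q=1, r=0: 1
p=1, q=1, r=1: 0
Satisfying count = 5

5


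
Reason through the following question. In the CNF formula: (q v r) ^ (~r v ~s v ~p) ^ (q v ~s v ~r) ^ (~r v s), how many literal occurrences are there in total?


Counting literals in each clause:
Clause 1: 2 literal(s)
Clause 2: 3 literal(s)
Clause 3: 3 literal(s)
Clause 4: 2 literal(s)
Total = 10

10


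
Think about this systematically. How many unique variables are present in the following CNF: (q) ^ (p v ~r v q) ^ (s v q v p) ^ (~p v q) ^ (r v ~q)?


Identify each variable that appears in the formula.
Variables found: p, q, r, s
Count = 4

4


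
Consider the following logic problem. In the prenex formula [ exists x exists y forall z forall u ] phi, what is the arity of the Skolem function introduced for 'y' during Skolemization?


Quantifier prefix: exists x exists y forall z forall u
'y' is existentially quantified at position 2.
No universal quantifiers precede it.
Skolem function arity = 0 (a Skolem constant)

0


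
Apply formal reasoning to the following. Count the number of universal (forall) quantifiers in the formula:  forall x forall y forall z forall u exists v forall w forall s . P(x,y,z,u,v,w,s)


Quantifier prefix: forall x forall y forall z forall u exists v forall w forall s
Mark each quantifier type:
  U U U U E U U
Universal count = 6, Existential count = 1
Asked for universal (forall) quantifiers: 6

6


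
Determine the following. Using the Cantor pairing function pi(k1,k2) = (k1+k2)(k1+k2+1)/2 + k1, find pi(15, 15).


k1 + k2 = 30
(k1+k2)(k1+k2+1)/2 = 30 * 31 / 2 = 465
pi = 465 + 15 = 480

480


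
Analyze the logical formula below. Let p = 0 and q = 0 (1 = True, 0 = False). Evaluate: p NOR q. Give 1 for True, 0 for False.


p = 0, q = 0
Operation: p NOR q
Evaluate: 0 NOR 0 = 1

1


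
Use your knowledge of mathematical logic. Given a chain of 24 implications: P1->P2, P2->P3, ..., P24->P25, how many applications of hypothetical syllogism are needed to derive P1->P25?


With 24 implications in a chain connecting 25 propositions:
P1->P2, P2->P3, ..., P24->P25
Steps needed = (number of implications) - 1 = 24 - 1 = 23

23


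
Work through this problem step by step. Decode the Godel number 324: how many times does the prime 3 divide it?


Factorize 324 by dividing by 3 repeatedly.
Division steps: 3 divides 324 exactly 4 time(s).
Exponent of 3 = 4

4


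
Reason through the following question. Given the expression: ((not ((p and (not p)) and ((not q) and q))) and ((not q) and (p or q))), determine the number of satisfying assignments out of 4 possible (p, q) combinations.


Check all 4 assignments:
p=0, q=0: 0
p=0, q=1: 0
p=1, q=0: 1
p=1, q=1: 0
Count of True = 1

1


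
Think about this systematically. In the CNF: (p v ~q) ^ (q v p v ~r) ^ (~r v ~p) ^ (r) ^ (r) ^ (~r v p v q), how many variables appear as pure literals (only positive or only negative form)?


Check each variable for pure literal status:
p: mixed (not pure)
q: mixed (not pure)
r: mixed (not pure)
Pure literal count = 0

0


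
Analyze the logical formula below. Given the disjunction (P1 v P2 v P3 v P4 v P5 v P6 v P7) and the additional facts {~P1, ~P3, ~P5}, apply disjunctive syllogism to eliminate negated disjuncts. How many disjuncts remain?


Original disjuncts (7): P1, P2, P3, P4, P5, P6, P7
Negated (eliminate): ~P1, ~P3, ~P5
Remaining disjuncts: P2, P4, P6, P7
Count = 7 - 3 = 4

4


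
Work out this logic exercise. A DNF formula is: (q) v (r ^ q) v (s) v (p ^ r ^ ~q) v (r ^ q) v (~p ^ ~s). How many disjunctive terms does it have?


A DNF formula is a disjunction of terms (conjunctions).
Terms are separated by v.
Counting the disjuncts: 6 terms.

6


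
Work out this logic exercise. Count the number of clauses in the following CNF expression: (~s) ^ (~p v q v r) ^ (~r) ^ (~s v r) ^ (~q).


A CNF formula is a conjunction of clauses.
Clauses are separated by ^.
Counting the conjuncts: 5 clauses.

5


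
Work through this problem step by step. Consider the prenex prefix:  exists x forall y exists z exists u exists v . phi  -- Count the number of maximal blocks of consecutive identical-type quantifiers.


Quantifier-type sequence: E A E E E  (A=forall, E=exists)
Group into maximal same-type runs:
  Ex1 | Ax1 | Ex3
Number of blocks = 3

3


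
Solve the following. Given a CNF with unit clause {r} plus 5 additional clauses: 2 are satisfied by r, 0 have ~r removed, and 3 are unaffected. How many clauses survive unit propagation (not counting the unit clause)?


Satisfied (removed): 2
Shortened (remain): 0
Unchanged (remain): 3
Remaining = 0 + 3 = 3

3


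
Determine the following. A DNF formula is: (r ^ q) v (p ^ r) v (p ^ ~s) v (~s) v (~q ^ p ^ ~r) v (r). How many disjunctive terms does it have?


A DNF formula is a disjunction of terms (conjunctions).
Terms are separated by v.
Counting the disjuncts: 6 terms.

6


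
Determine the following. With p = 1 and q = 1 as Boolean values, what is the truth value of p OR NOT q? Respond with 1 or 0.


p = 1, q = 1
Operation: p OR NOT q
Evaluate: 1 OR NOT 1 = 1

1


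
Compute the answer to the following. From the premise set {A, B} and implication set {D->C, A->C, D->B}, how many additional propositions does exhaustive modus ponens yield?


Initial facts: {A, B}
Apply modus ponens to closure:
  A and A->C  =>  C
Final known: {A, B, C}
New propositions: {C}
Count = 1

1


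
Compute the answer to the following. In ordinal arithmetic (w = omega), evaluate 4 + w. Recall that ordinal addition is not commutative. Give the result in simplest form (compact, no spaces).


Compute 4 + w.
Ordinal + is associative but NOT commutative; for finite n>0, n + w = w but w + n stays w+n.
Any finite left addend is absorbed by w on the right: 4 + w = w.
Result = w

w


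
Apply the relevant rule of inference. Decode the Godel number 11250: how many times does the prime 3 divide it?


Factorize 11250 by dividing by 3 repeatedly.
Division steps: 3 divides 11250 exactly 2 time(s).
Exponent of 3 = 2

2


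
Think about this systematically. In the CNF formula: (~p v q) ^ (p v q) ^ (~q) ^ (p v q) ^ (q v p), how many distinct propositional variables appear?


Identify each variable that appears in the formula.
Variables found: p, q
Count = 2

2


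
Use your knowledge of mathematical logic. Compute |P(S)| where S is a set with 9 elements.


The power set of a set with n elements has 2^n elements.
|P(S)| = 2^9 = 512

512


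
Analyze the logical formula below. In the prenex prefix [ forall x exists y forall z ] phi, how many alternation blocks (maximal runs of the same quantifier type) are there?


Quantifier-type sequence: A E A  (A=forall, E=exists)
Group into maximal same-type runs:
  Ax1 | Ex1 | Ax1
Number of blocks = 3

3


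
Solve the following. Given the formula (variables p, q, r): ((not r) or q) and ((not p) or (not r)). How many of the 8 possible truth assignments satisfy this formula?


Evaluate all 8 assignments for p, q, r:
p=0, q=0, r=0: 1
p=0, q=0, r=1: 0
p=0, q=1, r=0: 1
p=0, q=1, r=1: 1
p=1, q=0, r=0: 1
p=1, q=0, r=1: 0
p=1, q=1, r=0: 1
p=1, q=1, r=1: 0
Satisfying count = 5

5


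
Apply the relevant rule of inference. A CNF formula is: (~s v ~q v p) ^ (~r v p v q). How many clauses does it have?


A CNF formula is a conjunction of clauses.
Clauses are separated by ^.
Counting the conjuncts: 2 clauses.

2


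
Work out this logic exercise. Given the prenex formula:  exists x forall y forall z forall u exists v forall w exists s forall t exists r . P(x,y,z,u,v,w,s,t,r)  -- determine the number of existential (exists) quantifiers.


Quantifier prefix: exists x forall y forall z forall u exists v forall w exists s forall t exists r
Mark each quantifier type:
  E U U U E U E U E
Universal count = 5, Existential count = 4
Asked for existential (exists) quantifiers: 4

4


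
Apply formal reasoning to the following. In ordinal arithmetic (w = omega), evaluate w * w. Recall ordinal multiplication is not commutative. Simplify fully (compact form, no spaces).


Compute w * w.
Ordinal * is associative and left-distributive over +, but NOT commutative; for finite n>1, n*w = w but w*n stays w*n.
w * w = w^2 by definition.
Result = w^2

w^2


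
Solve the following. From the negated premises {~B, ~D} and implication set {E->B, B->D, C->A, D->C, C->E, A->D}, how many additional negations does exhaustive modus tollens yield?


Initial negated facts: {~B, ~D}
Apply modus tollens to closure:
  ~B and E->B  =>  ~E
  ~E and C->E  =>  ~C
  ~D and A->D  =>  ~A
Final negated: {~A, ~B, ~C, ~D, ~E}
New negations: {~A, ~C, ~E}
Count = 3

3


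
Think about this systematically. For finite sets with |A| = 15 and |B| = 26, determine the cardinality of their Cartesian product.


The Cartesian product A x B contains all ordered pairs (a, b).
|A x B| = |A| * |B| = 15 * 26 = 390

390


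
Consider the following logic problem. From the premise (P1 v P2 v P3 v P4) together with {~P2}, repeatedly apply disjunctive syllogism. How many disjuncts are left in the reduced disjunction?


Original disjuncts (4): P1, P2, P3, P4
Negated (eliminate): ~P2
Remaining disjuncts: P1, P3, P4
Count = 4 - 1 = 3

3


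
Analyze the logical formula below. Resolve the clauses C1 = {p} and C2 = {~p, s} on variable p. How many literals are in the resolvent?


Remove p from C1 and ~p from C2.
C1 remainder: {}
C2 remainder: {s}
Union (resolvent): {s}
Resolvent has 1 literal(s).

1


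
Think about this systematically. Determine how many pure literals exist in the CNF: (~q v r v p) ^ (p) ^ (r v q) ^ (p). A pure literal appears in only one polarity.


Check each variable for pure literal status:
p: pure positive
q: mixed (not pure)
r: pure positive
Pure literal count = 2

2


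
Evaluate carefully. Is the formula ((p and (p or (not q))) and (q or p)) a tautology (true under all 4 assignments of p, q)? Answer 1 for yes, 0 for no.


Check all 4 assignments:
p=0, q=0: 0
p=0, q=1: 0
p=1, q=0: 1
p=1, q=1: 1
Satisfying count = 2/4.
Tautology iff count = 4: no.

0


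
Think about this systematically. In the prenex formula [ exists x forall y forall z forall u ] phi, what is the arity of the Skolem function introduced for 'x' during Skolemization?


Quantifier prefix: exists x forall y forall z forall u
'x' is existentially quantified at position 1.
No universal quantifiers precede it.
Skolem function arity = 0 (a Skolem constant)

0


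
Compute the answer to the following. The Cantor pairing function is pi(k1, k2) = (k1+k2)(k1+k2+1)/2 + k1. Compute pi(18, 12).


k1 + k2 = 30
(k1+k2)(k1+k2+1)/2 = 30 * 31 / 2 = 465
pi = 465 + 18 = 483

483


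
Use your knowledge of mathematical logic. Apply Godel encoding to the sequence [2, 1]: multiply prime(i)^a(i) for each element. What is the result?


Encode each element as an exponent of the corresponding prime:
  2^2 = 4
  3^1 = 3
Product = 4 * 3 = 12

12


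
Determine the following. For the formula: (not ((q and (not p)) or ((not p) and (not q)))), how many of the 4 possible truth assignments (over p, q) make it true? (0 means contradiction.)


Check all 4 assignments:
p=0, q=0: 0
p=0, q=1: 0
p=1, q=0: 1
p=1, q=1: 1
Count of True = 2

2


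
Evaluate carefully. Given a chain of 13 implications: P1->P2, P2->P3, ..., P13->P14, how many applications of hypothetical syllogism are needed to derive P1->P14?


With 13 implications in a chain connecting 14 propositions:
P1->P2, P2->P3, ..., P13->P14
Steps needed = (number of implications) - 1 = 13 - 1 = 12

12


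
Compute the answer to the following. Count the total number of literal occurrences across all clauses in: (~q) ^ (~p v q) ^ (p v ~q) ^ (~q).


Counting literals in each clause:
Clause 1: 1 literal(s)
Clause 2: 2 literal(s)
Clause 3: 2 literal(s)
Clause 4: 1 literal(s)
Total = 6

6


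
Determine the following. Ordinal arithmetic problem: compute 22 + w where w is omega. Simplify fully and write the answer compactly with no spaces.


Compute 22 + w.
Ordinal + is associative but NOT commutative; for finite n>0, n + w = w but w + n stays w+n.
Any finite left addend is absorbed by w on the right: 22 + w = w.
Result = w

w


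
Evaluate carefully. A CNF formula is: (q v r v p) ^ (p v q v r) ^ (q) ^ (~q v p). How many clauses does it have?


A CNF formula is a conjunction of clauses.
Clauses are separated by ^.
Counting the conjuncts: 4 clauses.

4


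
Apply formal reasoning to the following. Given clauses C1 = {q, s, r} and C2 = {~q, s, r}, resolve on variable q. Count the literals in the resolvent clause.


Remove q from C1 and ~q from C2.
C1 remainder: {s, r}
C2 remainder: {s, r}
Union (resolvent): {r, s}
Resolvent has 2 literal(s).

2


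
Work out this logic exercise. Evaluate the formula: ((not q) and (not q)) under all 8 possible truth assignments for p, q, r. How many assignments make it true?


Check all 8 assignments:
p=0, q=0, r=0: 1
p=0, q=0, r=1: 1
p=0, q=1, r=0: 0
p=0, q=1, r=1: 0
p=1, q=0, r=0: 1
p=1, q=0, r=1: 1
p=1, q=1, r=0: 0
p=1, q=1, r=1: 0
Count of True = 4

4


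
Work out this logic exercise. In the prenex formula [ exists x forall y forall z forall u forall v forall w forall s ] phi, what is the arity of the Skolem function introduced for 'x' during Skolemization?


Quantifier prefix: exists x forall y forall z forall u forall v forall w forall s
'x' is existentially quantified at position 1.
No universal quantifiers precede it.
Skolem function arity = 0 (a Skolem constant)

0


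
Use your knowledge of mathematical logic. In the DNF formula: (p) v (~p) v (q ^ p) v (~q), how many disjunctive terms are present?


A DNF formula is a disjunction of terms (conjunctions).
Terms are separated by v.
Counting the disjuncts: 4 terms.

4


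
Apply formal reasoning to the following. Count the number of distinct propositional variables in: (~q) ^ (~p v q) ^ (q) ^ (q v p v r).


Identify each variable that appears in the formula.
Variables found: p, q, r
Count = 3

3


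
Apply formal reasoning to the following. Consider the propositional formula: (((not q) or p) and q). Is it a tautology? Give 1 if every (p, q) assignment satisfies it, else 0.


Check all 4 assignments:
p=0, q=0: 0
p=0, q=1: 0
p=1, q=0: 0
p=1, q=1: 1
Satisfying count = 1/4.
Tautology iff count = 4: no.

0


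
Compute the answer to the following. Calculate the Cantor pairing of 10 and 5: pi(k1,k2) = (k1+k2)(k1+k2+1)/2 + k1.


k1 + k2 = 15
(k1+k2)(k1+k2+1)/2 = 15 * 16 / 2 = 120
pi = 120 + 10 = 130

130


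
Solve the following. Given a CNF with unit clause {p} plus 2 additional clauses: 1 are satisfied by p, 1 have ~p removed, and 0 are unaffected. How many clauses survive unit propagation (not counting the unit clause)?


Satisfied (removed): 1
Shortened (remain): 1
Unchanged (remain): 0
Remaining = 1 + 0 = 1

1


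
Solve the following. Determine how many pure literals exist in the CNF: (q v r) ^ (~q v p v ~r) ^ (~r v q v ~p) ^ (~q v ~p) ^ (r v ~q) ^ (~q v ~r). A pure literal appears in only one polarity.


Check each variable for pure literal status:
p: mixed (not pure)
q: mixed (not pure)
r: mixed (not pure)
Pure literal count = 0

0


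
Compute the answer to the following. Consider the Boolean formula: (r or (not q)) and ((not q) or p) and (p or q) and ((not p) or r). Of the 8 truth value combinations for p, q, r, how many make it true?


Evaluate all 8 assignments for p, q, r:
p=0, q=0, r=0: 0
p=0, q=0, r=1: 0
p=0, q=1, r=0: 0
p=0, q=1, r=1: 0
p=1, q=0, r=0: 0
p=1, q=0, r=1: 1
p=1, q=1, r=0: 0
p=1, q=1, r=1: 1
Satisfying count = 2

2


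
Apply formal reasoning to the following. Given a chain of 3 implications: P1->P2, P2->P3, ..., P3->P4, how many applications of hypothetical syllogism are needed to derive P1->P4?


With 3 implications in a chain connecting 4 propositions:
P1->P2, P2->P3, ..., P3->P4
Steps needed = (number of implications) - 1 = 3 - 1 = 2

2


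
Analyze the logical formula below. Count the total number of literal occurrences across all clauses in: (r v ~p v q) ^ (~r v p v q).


Counting literals in each clause:
Clause 1: 3 literal(s)
Clause 2: 3 literal(s)
Total = 6

6


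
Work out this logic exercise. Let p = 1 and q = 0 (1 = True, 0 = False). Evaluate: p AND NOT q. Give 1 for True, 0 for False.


p = 1, q = 0
Operation: p AND NOT q
Evaluate: 1 AND NOT 0 = 1

1


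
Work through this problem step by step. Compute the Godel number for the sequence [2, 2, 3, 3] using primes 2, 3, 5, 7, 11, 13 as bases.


Encode each element as an exponent of the corresponding prime:
  2^2 = 4
  3^2 = 9
  5^3 = 125
  7^3 = 343
Product = 4 * 9 * 125 * 343 = 1543500

1543500


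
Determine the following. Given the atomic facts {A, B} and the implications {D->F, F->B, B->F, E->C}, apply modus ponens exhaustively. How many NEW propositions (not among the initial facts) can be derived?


Initial facts: {A, B}
Apply modus ponens to closure:
  B and B->F  =>  F
Final known: {A, B, F}
New propositions: {F}
Count = 1

1


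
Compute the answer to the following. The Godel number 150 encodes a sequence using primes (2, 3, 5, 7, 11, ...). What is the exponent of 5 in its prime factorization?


Factorize 150 by dividing by 5 repeatedly.
Division steps: 5 divides 150 exactly 2 time(s).
Exponent of 5 = 2

2


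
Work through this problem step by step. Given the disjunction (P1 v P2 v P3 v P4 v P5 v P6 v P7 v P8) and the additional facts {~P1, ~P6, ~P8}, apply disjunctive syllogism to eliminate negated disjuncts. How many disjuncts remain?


Original disjuncts (8): P1, P2, P3, P4, P5, P6, P7, P8
Negated (eliminate): ~P1, ~P6, ~P8
Remaining disjuncts: P2, P3, P4, P5, P7
Count = 8 - 3 = 5

5


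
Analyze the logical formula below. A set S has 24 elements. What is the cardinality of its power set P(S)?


The power set of a set with n elements has 2^n elements.
|P(S)| = 2^24 = 16777216

16777216


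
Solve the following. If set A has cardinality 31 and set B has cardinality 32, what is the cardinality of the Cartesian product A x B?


The Cartesian product A x B contains all ordered pairs (a, b).
|A x B| = |A| * |B| = 31 * 32 = 992

992


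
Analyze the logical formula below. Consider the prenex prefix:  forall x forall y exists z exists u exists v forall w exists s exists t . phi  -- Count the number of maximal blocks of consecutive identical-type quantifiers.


Quantifier-type sequence: A A E E E A E E  (A=forall, E=exists)
Group into maximal same-type runs:
  Ax2 | Ex3 | Ax1 | Ex2
Number of blocks = 4

4


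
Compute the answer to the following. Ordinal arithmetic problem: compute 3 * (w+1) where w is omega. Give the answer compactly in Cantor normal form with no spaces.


Compute 3 * (w+1).
Ordinal * is associative and left-distributive over +, but NOT commutative; for finite n>1, n*w = w but w*n stays w*n.
By left-distributivity: 3 * (w+1) = 3*w + 3*1 = w + 3 = w+3.
Result = w+3

w+3


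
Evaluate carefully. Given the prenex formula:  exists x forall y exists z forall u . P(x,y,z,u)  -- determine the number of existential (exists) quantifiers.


Quantifier prefix: exists x forall y exists z forall u
Mark each quantifier type:
  E U E U
Universal count = 2, Existential count = 2
Asked for existential (exists) quantifiers: 2

2


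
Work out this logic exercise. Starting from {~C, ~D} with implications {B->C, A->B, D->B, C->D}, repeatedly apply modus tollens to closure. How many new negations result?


Initial negated facts: {~C, ~D}
Apply modus tollens to closure:
  ~C and B->C  =>  ~B
  ~B and A->B  =>  ~A
Final negated: {~A, ~B, ~C, ~D}
New negations: {~A, ~B}
Count = 2

2


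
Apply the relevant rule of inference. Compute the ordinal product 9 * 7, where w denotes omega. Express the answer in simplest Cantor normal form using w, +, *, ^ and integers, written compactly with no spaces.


Compute 9 * 7.
Ordinal * is associative and left-distributive over +, but NOT commutative; for finite n>1, n*w = w but w*n stays w*n.
Both finite; ordinal * agrees with natural *: 9 * 7 = 63.
Result = 63

63


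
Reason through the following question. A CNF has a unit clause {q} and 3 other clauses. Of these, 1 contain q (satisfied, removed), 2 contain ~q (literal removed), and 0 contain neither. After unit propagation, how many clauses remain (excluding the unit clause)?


Satisfied (removed): 1
Shortened (remain): 2
Unchanged (remain): 0
Remaining = 2 + 0 = 2

2


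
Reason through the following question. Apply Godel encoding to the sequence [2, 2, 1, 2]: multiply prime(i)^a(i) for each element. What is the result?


Encode each element as an exponent of the corresponding prime:
  2^2 = 4
  3^2 = 9
  5^1 = 5
  7^2 = 49
Product = 4 * 9 * 5 * 49 = 8820

8820


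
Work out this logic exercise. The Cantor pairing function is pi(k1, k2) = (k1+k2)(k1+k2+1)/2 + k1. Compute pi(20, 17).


k1 + k2 = 37
(k1+k2)(k1+k2+1)/2 = 37 * 38 / 2 = 703
pi = 703 + 20 = 723

723


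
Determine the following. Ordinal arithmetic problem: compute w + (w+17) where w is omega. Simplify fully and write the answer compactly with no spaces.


Compute w + (w+17).
Ordinal + is associative but NOT commutative; for finite n>0, n + w = w but w + n stays w+n.
w + (w+17) = (w+w) + 17 = w*2+17.
Result = w*2+17

w*2+17


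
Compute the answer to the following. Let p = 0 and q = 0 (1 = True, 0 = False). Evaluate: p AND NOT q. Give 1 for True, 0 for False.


p = 0, q = 0
Operation: p AND NOT q
Evaluate: 0 AND NOT 0 = 0

0


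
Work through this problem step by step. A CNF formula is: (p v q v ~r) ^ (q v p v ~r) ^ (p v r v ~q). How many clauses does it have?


A CNF formula is a conjunction of clauses.
Clauses are separated by ^.
Counting the conjuncts: 3 clauses.

3


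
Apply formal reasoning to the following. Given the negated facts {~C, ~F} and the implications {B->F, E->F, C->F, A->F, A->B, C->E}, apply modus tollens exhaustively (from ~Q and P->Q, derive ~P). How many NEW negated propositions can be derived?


Initial negated facts: {~C, ~F}
Apply modus tollens to closure:
  ~F and B->F  =>  ~B
  ~F and E->F  =>  ~E
  ~F and A->F  =>  ~A
Final negated: {~A, ~B, ~C, ~E, ~F}
New negations: {~A, ~B, ~E}
Count = 3

3


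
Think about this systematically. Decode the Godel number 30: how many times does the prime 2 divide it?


Factorize 30 by dividing by 2 repeatedly.
Division steps: 2 divides 30 exactly 1 time(s).
Exponent of 2 = 1

1


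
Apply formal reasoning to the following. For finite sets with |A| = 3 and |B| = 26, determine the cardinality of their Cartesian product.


The Cartesian product A x B contains all ordered pairs (a, b).
|A x B| = |A| * |B| = 3 * 26 = 78

78


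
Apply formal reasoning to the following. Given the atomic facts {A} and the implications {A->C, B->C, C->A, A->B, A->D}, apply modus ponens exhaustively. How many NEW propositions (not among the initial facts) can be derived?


Initial facts: {A}
Apply modus ponens to closure:
  A and A->C  =>  C
  A and A->B  =>  B
  A and A->D  =>  D
Final known: {A, B, C, D}
New propositions: {B, C, D}
Count = 3

3


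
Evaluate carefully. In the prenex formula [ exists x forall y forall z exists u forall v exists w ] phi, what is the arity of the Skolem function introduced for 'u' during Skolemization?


Quantifier prefix: exists x forall y forall z exists u forall v exists w
'u' is existentially quantified at position 4.
Universal variables preceding it: y, z
Skolem function arity = 2

2


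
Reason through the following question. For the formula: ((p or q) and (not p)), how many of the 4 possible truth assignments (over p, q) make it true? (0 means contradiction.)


Check all 4 assignments:
p=0, q=0: 0
p=0, q=1: 1
p=1, q=0: 0
p=1, q=1: 0
Count of True = 1

1
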